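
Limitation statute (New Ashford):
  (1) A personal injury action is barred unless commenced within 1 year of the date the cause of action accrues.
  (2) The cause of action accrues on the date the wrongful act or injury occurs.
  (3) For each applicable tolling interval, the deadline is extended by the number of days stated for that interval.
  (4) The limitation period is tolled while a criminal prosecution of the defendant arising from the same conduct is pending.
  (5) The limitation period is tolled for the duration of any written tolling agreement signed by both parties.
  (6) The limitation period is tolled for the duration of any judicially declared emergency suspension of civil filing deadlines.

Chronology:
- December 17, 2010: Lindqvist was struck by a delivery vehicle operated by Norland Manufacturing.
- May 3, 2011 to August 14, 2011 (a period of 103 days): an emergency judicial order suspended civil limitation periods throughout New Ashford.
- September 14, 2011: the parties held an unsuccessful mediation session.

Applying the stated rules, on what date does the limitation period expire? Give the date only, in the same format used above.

March 29, 2012

The cause of action accrued on December 17, 2010, the date of the act.
The untolled deadline — 1 year after December 17, 2010 — is December 17, 2011.
Because the emergency suspension of filing deadlines ran from May 3, 2011 to August 14, 2011, the deadline is extended by 103 days to March 29, 2012.
The other events in the timeline have no effect on the limitation period under the stated rules.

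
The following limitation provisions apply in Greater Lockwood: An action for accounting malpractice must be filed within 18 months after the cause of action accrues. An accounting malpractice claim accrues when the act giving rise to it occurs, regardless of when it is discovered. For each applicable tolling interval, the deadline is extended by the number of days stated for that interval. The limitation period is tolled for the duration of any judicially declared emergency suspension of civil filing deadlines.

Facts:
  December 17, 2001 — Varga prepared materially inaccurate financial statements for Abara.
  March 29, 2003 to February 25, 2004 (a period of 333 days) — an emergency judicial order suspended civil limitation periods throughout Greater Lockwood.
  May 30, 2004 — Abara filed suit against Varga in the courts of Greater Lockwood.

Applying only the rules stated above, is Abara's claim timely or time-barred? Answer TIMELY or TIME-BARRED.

The claim accrued on December 17, 2001, when the wrongful act occurred.
The untolled deadline — 18 months after December 17, 2001 — is June 17, 2003.
The period was tolled for 333 days by the emergency suspension of filing deadlines (March 29, 2003 to February 25, 2004), pushing the deadline to May 15, 2004.
The May 30, 2004 filing falls after the May 15, 2004 deadline; the claim is time-barred.

TIME-BARRED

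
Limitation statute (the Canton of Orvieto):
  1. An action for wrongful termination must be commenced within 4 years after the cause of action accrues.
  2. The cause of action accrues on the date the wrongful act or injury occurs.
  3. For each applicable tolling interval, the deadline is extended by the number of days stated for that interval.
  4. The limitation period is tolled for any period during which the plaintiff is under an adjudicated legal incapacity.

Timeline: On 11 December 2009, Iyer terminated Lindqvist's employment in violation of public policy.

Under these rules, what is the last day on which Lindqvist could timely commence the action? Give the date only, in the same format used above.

The limitation period began to run on 11 December 2009.
Adding the 4 years base period to 11 December 2009 gives a deadline of 11 December 2013, before any tolling.

11 December 2013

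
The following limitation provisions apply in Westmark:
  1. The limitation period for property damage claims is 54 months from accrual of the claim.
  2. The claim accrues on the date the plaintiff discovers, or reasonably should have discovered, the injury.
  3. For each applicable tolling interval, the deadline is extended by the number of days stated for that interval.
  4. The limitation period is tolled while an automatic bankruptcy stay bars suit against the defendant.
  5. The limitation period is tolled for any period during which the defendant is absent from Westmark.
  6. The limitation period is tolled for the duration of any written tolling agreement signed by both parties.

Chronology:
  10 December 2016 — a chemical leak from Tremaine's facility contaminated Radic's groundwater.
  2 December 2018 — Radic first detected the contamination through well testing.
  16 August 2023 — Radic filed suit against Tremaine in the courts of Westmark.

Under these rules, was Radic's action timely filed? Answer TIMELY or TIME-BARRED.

The claim did not accrue until Radic discovered the injury on 2 December 2018; the 10 December 2016 act date does not start the clock under the stated rule.
Adding the 54 months base period to 2 December 2018 gives a deadline of 2 June 2023, before any tolling.
Filing on 16 August 2023 missed the 2 June 2023 deadline — the action is time-barred.

TIME-BARRED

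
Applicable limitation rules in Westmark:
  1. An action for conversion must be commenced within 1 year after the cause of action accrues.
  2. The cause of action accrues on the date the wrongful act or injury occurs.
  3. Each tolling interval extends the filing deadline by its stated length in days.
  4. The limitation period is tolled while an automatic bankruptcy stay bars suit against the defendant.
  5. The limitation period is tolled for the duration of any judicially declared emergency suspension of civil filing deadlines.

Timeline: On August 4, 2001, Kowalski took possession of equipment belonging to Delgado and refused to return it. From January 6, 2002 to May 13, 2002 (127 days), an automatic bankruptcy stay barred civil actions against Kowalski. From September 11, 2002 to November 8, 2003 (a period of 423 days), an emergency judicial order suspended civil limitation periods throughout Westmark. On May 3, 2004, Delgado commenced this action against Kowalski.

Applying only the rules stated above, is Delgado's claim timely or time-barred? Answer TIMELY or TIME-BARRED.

TIME-BARRED

The claim accrued on August 4, 2001, when the wrongful act occurred.
Adding the 1 year base period to August 4, 2001 gives a deadline of August 4, 2002, before any tolling.
The automatic bankruptcy stay from January 6, 2002 to May 13, 2002 tolled the period for 127 days, extending the deadline to December 9, 2002.
Because the emergency suspension of filing deadlines ran from September 11, 2002 to November 8, 2003, the deadline is extended by 423 days to February 5, 2004.
Delgado filed on May 3, 2004, after the February 5, 2004 deadline, so the action is time-barred.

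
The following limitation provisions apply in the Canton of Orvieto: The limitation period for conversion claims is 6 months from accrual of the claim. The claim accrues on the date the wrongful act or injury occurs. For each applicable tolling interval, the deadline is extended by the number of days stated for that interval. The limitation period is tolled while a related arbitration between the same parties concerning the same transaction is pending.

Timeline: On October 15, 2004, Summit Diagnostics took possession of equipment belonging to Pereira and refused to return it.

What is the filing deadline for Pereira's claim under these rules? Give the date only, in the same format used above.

April 15, 2005

The claim accrued on October 15, 2004, when the wrongful act occurred.
Adding the 6 months base period to October 15, 2004 gives a deadline of April 15, 2005, before any tolling.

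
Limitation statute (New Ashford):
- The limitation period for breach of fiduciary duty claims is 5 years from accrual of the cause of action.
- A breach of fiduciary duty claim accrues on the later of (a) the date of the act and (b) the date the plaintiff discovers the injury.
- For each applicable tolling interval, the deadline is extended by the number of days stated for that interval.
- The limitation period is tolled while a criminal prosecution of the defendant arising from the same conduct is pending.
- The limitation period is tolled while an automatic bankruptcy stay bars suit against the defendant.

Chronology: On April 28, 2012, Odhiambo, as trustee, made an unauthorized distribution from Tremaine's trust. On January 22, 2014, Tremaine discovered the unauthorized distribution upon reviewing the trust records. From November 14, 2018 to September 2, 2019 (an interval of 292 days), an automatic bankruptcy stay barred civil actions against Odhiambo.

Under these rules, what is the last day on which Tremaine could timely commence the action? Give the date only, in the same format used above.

The claim accrued on January 22, 2014 — the later of the April 28, 2012 act and the January 22, 2014 discovery.
5 years from January 22, 2014 is January 22, 2019.
The period was tolled for 292 days by the automatic bankruptcy stay (November 14, 2018 to September 2, 2019), pushing the deadline to November 10, 2019.

November 10, 2019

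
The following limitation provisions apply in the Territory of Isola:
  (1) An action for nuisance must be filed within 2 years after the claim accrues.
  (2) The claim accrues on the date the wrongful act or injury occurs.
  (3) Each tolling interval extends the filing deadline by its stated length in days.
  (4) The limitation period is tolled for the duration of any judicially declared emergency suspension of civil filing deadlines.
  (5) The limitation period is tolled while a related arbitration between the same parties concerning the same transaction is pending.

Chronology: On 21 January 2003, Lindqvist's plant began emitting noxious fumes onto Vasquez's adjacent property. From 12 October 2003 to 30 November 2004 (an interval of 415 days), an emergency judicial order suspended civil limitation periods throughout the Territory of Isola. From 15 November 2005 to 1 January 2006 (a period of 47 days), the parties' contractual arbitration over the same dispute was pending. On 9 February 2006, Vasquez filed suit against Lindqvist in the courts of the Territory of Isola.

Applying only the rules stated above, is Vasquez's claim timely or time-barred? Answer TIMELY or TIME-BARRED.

The claim accrued on 21 January 2003, when the wrongful act occurred.
The untolled deadline — 2 years after 21 January 2003 — is 21 January 2005.
The emergency suspension of filing deadlines from 12 October 2003 to 30 November 2004 tolled the period for 415 days, extending the deadline to 12 March 2006.
The period was tolled for 47 days by the pending related arbitration (15 November 2005 to 1 January 2006), pushing the deadline to 28 April 2006.
Vasquez filed on 9 February 2006, before the 28 April 2006 deadline, so the action is timely.

TIMELY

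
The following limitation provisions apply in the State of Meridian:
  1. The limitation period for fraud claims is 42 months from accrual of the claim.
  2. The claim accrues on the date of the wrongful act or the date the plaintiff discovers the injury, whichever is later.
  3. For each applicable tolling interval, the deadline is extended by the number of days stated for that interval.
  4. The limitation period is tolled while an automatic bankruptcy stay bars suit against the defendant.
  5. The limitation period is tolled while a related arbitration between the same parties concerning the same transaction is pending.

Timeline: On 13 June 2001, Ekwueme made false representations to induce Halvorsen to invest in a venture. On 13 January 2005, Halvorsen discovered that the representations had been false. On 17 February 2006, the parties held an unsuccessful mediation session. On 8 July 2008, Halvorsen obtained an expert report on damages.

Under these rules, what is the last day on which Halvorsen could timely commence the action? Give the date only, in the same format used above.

Because discovery on 13 January 2005 post-dates the 13 June 2001 act, accrual under the later-of rule falls on 13 January 2005.
Adding the 42 months base period to 13 January 2005 gives a deadline of 13 July 2008, before any tolling.
None of the other events listed affects the running of the period under the stated rules.

13 July 2008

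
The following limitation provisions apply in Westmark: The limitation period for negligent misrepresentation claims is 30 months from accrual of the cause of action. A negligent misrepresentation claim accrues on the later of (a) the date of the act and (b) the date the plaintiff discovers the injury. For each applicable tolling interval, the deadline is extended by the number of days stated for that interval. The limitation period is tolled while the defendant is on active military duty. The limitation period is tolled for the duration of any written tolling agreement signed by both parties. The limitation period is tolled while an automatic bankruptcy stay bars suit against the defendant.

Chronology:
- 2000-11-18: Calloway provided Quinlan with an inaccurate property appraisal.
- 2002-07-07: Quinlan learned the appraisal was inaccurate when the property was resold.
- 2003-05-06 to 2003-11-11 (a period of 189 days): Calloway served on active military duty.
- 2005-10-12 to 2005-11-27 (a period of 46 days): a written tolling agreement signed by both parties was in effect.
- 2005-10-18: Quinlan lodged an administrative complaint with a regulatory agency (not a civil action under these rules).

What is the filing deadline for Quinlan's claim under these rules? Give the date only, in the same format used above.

2005-07-15

The claim accrued on 2002-07-07 — the later of the 2000-11-18 act and the 2002-07-07 discovery.
30 months from 2002-07-07 is 2005-01-07.
The defendant's active military service from 2003-05-06 to 2003-11-11 tolled the period for 189 days, extending the deadline to 2005-07-15.
The written tolling agreement starting 2005-10-12 came too late — the period had run on 2005-07-15 — and so does not extend the deadline.
The other events in the timeline have no effect on the limitation period under the stated rules.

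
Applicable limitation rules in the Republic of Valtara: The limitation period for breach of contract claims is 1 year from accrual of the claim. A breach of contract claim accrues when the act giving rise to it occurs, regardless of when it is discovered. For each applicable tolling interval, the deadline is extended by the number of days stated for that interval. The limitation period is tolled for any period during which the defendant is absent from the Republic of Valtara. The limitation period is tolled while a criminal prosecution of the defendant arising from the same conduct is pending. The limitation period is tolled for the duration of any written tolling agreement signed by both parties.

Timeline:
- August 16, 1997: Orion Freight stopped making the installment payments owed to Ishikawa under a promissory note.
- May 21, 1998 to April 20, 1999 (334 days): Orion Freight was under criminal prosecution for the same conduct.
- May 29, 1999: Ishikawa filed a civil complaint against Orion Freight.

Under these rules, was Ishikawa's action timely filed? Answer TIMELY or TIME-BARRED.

The claim accrued on August 16, 1997, the date of the act.
1 year from August 16, 1997 is August 16, 1998.
The pending criminal prosecution from May 21, 1998 to April 20, 1999 tolled the period for 334 days, extending the deadline to July 16, 1999.
The May 29, 1999 filing precedes the July 16, 1999 deadline; the claim is timely.

TIMELY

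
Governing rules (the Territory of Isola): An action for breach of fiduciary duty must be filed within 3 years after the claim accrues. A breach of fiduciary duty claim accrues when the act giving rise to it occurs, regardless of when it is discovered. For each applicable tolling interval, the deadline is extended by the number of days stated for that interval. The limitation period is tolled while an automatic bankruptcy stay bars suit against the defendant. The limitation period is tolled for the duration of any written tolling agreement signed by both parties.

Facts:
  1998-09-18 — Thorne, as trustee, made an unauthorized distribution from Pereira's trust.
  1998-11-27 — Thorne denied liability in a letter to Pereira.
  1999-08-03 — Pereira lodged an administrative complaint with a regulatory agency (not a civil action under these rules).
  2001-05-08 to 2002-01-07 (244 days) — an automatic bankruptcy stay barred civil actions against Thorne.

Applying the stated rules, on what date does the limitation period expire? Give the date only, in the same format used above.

2002-05-20

The claim accrued on 1998-09-18, the date of the act.
3 years from 1998-09-18 is 2001-09-18.
Because the automatic bankruptcy stay ran from 2001-05-08 to 2002-01-07, the deadline is extended by 244 days to 2002-05-20.
The other events in the timeline have no effect on the limitation period under the stated rules.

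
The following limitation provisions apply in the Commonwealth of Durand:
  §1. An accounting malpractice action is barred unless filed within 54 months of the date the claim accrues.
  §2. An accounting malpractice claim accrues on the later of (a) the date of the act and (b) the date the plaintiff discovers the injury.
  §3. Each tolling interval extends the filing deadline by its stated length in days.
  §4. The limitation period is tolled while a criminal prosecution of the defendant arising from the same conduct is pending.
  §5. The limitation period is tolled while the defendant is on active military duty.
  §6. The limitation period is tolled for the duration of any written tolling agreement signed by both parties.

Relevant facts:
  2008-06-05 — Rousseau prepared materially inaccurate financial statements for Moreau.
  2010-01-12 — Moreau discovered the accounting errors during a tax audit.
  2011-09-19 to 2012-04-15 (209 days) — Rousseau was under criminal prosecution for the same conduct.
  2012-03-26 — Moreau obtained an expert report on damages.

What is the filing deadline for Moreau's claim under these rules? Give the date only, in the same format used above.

2015-02-06

Because discovery on 2010-01-12 post-dates the 2008-06-05 act, accrual under the later-of rule falls on 2010-01-12.
The untolled deadline — 54 months after 2010-01-12 — is 2014-07-12.
The pending criminal prosecution from 2011-09-19 to 2012-04-15 tolled the period for 209 days, extending the deadline to 2015-02-06.
The other events in the timeline have no effect on the limitation period under the stated rules.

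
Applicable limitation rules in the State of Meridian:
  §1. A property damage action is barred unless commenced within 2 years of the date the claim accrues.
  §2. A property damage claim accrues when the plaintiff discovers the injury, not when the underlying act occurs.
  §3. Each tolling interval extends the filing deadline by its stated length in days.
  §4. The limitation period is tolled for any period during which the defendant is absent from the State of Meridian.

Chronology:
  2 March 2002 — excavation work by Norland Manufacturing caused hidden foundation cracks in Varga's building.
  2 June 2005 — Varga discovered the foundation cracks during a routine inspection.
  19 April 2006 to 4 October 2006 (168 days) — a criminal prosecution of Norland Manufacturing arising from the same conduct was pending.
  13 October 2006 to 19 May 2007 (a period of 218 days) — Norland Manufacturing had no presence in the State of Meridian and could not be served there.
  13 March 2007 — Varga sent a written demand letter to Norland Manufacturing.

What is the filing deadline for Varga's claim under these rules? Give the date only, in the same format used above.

6 January 2008

Accrual is tied to discovery, so the period began on 2 June 2005 rather than on 2 March 2002 when the act occurred.
Adding the 2 years base period to 2 June 2005 gives a deadline of 2 June 2007, before any tolling.
The defendant's absence from the jurisdiction from 13 October 2006 to 19 May 2007 tolled the period for 218 days, extending the deadline to 6 January 2008.
The pending criminal prosecution from 19 April 2006 to 4 October 2006 does not toll the period, because no stated rule makes a criminal prosecution a tolling event.
The other events in the timeline have no effect on the limitation period under the stated rules.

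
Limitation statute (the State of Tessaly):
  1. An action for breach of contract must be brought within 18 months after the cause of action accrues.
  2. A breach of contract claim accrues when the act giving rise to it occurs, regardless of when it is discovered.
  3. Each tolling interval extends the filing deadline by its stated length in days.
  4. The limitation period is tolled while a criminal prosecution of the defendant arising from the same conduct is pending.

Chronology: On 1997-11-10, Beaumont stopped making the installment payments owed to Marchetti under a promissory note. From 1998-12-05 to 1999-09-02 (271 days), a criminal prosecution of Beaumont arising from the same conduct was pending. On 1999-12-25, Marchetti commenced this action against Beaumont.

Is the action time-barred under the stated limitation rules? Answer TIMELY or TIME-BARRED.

TIMELY

The cause of action accrued on 1997-11-10, the date of the act.
Adding the 18 months base period to 1997-11-10 gives a deadline of 1999-05-10, before any tolling.
Because the pending criminal prosecution ran from 1998-12-05 to 1999-09-02, the deadline is extended by 271 days to 2000-02-05.
Marchetti filed on 1999-12-25, before the 2000-02-05 deadline, so the action is timely.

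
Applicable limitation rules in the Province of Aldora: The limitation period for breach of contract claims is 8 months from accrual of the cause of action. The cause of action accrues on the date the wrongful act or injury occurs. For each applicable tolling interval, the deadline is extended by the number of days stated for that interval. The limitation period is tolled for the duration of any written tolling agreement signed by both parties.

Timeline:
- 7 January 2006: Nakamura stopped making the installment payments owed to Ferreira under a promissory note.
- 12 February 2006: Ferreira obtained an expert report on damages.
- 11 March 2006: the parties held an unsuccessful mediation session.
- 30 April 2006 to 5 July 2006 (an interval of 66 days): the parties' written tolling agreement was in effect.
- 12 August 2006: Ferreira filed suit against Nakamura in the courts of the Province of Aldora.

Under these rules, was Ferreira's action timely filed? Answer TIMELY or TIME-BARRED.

The claim accrued on 7 January 2006, when the wrongful act occurred.
Adding the 8 months base period to 7 January 2006 gives a deadline of 7 September 2006, before any tolling.
The period was tolled for 66 days by the written tolling agreement (30 April 2006 to 5 July 2006), pushing the deadline to 12 November 2006.
Nothing else in the chronology tolls or restarts the period.
The 12 August 2006 filing precedes the 12 November 2006 deadline; the claim is timely.

TIMELY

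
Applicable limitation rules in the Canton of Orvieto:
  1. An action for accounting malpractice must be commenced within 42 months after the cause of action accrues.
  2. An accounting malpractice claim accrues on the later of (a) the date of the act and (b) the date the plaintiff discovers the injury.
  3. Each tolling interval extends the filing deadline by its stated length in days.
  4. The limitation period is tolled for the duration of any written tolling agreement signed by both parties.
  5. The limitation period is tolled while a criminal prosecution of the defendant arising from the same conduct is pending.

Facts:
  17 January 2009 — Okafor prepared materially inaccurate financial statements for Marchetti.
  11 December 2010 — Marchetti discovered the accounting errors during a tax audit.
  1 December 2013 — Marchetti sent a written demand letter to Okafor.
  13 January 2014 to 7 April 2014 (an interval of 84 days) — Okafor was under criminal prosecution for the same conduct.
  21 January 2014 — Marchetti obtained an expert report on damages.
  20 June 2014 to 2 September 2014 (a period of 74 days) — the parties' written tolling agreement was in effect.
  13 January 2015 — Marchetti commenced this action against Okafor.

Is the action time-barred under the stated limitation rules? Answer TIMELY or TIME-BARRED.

TIME-BARRED

The claim accrued on 11 December 2010 — the later of the 17 January 2009 act and the 11 December 2010 discovery.
The untolled deadline — 42 months after 11 December 2010 — is 11 June 2014.
The period was tolled for 84 days by the pending criminal prosecution (13 January 2014 to 7 April 2014), pushing the deadline to 3 September 2014.
The written tolling agreement from 20 June 2014 to 2 September 2014 tolled the period for 74 days, extending the deadline to 16 November 2014.
None of the other events listed affects the running of the period under the stated rules.
Filing on 13 January 2015 missed the 16 November 2014 deadline — the action is time-barred.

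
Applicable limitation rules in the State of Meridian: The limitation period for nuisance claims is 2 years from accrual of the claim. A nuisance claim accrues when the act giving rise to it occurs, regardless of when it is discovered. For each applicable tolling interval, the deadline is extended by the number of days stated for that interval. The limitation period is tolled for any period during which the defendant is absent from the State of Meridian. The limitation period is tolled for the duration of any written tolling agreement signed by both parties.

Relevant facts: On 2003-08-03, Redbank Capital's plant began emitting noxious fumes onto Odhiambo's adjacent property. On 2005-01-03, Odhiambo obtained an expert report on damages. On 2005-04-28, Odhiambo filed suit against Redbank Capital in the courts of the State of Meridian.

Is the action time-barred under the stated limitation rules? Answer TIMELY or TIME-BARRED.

The limitation period began to run on 2003-08-03.
Adding the 2 years base period to 2003-08-03 gives a deadline of 2005-08-03, before any tolling.
Nothing else in the chronology tolls or restarts the period.
The 2005-04-28 filing precedes the 2005-08-03 deadline; the claim is timely.

TIMELY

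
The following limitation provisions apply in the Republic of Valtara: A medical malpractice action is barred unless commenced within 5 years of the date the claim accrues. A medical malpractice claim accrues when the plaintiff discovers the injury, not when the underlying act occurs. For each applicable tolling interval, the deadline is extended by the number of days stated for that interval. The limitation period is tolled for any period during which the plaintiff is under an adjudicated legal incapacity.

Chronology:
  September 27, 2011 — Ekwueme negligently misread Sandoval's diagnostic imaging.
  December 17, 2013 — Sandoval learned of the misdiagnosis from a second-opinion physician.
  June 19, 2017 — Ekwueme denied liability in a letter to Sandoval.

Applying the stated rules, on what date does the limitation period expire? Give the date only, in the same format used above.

December 17, 2018

Accrual is tied to discovery, so the period began on December 17, 2013 rather than on September 27, 2011 when the act occurred.
The untolled deadline — 5 years after December 17, 2013 — is December 17, 2018.
The other events in the timeline have no effect on the limitation period under the stated rules.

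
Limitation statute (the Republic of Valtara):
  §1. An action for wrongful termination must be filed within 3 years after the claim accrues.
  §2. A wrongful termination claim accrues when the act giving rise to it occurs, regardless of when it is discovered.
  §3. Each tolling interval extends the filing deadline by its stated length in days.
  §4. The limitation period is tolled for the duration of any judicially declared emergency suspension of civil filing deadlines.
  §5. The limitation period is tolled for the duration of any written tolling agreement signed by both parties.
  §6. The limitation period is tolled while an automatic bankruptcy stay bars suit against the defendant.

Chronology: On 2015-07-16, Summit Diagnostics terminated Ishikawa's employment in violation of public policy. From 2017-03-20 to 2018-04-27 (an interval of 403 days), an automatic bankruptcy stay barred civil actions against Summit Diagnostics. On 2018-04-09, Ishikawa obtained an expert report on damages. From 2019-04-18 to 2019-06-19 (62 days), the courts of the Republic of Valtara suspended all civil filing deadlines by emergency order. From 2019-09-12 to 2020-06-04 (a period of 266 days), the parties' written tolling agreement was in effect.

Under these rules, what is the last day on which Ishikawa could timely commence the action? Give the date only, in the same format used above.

2020-07-16

The claim accrued on 2015-07-16, the date of the act.
The untolled deadline — 3 years after 2015-07-16 — is 2018-07-16.
The automatic bankruptcy stay from 2017-03-20 to 2018-04-27 tolled the period for 403 days, extending the deadline to 2019-08-23.
The period was tolled for 62 days by the emergency suspension of filing deadlines (2019-04-18 to 2019-06-19), pushing the deadline to 2019-10-24.
The period was tolled for 266 days by the written tolling agreement (2019-09-12 to 2020-06-04), pushing the deadline to 2020-07-16.
The other events in the timeline have no effect on the limitation period under the stated rules.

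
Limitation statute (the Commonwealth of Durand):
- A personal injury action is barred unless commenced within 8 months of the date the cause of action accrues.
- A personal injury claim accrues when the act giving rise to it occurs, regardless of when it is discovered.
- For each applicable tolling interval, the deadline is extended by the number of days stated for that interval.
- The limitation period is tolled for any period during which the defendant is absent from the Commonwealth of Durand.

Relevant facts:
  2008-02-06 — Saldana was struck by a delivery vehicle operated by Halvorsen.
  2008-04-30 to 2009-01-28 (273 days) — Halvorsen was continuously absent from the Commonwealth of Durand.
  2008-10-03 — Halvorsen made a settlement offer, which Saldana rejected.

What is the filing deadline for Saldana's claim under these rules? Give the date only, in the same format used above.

The limitation period began to run on 2008-02-06.
8 months from 2008-02-06 is 2008-10-06.
Because the defendant's absence from the jurisdiction ran from 2008-04-30 to 2009-01-28, the deadline is extended by 273 days to 2009-07-06.
Nothing else in the chronology tolls or restarts the period.

2009-07-06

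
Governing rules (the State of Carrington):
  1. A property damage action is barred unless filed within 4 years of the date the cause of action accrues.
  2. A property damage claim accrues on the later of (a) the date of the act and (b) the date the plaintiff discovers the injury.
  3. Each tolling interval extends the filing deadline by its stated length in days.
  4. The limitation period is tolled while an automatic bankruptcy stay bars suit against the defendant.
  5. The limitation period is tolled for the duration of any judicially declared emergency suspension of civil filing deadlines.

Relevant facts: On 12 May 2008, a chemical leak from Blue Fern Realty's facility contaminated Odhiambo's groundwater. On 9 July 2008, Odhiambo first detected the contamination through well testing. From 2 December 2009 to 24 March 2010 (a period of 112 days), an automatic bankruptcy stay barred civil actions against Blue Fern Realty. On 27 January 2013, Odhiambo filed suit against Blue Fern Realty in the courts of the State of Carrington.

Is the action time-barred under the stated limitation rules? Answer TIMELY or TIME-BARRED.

TIME-BARRED

Taking the later of the act (12 May 2008) and discovery (9 July 2008), the claim accrued on 9 July 2008.
The untolled deadline — 4 years after 9 July 2008 — is 9 July 2012.
The period was tolled for 112 days by the automatic bankruptcy stay (2 December 2009 to 24 March 2010), pushing the deadline to 29 October 2012.
Odhiambo filed on 27 January 2013, after the 29 October 2012 deadline, so the action is time-barred.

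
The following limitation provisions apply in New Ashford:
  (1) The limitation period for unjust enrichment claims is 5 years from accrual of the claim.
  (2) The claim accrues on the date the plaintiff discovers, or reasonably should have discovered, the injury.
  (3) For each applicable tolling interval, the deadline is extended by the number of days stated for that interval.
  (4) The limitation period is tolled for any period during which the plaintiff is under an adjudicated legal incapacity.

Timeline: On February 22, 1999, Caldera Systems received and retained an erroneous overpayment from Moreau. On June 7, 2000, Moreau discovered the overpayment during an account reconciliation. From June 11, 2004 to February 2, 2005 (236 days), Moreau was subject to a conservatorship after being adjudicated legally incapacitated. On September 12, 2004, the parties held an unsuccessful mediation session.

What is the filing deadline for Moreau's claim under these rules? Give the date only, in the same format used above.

Under the discovery rule, the claim accrued on June 7, 2000, when Moreau discovered the injury — not on the February 22, 1999 date of the underlying act.
The untolled deadline — 5 years after June 7, 2000 — is June 7, 2005.
Because the plaintiff's legal incapacity ran from June 11, 2004 to February 2, 2005, the deadline is extended by 236 days to January 29, 2006.
The other events in the timeline have no effect on the limitation period under the stated rules.

January 29, 2006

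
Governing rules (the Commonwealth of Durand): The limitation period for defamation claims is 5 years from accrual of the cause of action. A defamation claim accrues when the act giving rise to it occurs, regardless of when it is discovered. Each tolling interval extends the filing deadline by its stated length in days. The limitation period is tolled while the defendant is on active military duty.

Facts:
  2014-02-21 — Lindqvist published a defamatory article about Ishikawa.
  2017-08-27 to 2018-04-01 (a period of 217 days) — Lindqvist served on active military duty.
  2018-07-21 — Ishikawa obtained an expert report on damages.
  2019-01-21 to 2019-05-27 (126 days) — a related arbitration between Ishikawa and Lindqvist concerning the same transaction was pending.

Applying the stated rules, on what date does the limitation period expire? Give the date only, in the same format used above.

The claim accrued on 2014-02-21, when the wrongful act occurred.
Adding the 5 years base period to 2014-02-21 gives a deadline of 2019-02-21, before any tolling.
Because the defendant's active military service ran from 2017-08-27 to 2018-04-01, the deadline is extended by 217 days to 2019-09-26.
Although a pending arbitration ran from 2019-01-21 to 2019-05-27, the stated rules do not make that a tolling event, so it is disregarded.
Nothing else in the chronology tolls or restarts the period.

2019-09-26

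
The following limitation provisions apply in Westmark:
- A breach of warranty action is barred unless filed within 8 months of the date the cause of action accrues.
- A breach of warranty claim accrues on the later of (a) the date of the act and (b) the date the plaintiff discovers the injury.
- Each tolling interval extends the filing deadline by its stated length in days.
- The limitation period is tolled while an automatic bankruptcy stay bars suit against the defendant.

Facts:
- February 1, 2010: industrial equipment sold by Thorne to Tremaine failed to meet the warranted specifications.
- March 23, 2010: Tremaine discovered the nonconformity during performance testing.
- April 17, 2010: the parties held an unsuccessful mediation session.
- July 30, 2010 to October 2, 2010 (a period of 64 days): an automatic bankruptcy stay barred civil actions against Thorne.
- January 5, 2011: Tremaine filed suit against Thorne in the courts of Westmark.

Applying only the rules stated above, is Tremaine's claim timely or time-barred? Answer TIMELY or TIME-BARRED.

TIMELY

Because discovery on March 23, 2010 post-dates the February 1, 2010 act, accrual under the later-of rule falls on March 23, 2010.
The untolled deadline — 8 months after March 23, 2010 — is November 23, 2010.
The automatic bankruptcy stay from July 30, 2010 to October 2, 2010 tolled the period for 64 days, extending the deadline to January 26, 2011.
Nothing else in the chronology tolls or restarts the period.
Filing on January 5, 2011 beat the January 26, 2011 deadline — the action is timely.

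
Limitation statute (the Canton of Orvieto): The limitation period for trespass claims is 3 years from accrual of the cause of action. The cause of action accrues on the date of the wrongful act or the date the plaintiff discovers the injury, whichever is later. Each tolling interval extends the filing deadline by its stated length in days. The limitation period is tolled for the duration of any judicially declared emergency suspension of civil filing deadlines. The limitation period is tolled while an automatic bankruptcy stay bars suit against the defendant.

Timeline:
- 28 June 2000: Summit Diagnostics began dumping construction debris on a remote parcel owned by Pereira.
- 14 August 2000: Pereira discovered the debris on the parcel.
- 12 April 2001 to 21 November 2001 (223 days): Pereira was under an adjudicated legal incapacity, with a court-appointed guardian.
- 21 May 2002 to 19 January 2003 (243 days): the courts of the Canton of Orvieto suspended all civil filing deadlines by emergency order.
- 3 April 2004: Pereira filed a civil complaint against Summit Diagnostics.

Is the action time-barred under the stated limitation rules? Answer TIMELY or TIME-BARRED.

TIMELY

The claim accrued on 14 August 2000 — the later of the 28 June 2000 act and the 14 August 2000 discovery.
3 years from 14 August 2000 is 14 August 2003.
The period was tolled for 243 days by the emergency suspension of filing deadlines (21 May 2002 to 19 January 2003), pushing the deadline to 13 April 2004.
The plaintiff's legal incapacity from 12 April 2001 to 21 November 2001 does not toll the period, because no stated rule makes the plaintiff's incapacity a tolling event.
The 3 April 2004 filing precedes the 13 April 2004 deadline; the claim is timely.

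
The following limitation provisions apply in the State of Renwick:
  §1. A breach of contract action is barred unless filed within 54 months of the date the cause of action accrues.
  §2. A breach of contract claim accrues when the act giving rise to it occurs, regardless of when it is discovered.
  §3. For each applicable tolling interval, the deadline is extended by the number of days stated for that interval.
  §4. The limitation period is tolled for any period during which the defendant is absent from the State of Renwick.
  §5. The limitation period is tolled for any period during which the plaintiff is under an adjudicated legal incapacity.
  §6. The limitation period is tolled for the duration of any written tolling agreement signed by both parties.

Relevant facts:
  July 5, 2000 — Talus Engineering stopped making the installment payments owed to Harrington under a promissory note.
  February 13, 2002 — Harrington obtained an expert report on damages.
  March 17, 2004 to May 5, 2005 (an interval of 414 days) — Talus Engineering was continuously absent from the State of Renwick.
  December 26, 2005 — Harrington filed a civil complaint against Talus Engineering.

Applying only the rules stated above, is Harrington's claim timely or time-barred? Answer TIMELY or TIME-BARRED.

TIMELY

The cause of action accrued on July 5, 2000, the date of the act.
The untolled deadline — 54 months after July 5, 2000 — is January 5, 2005.
The period was tolled for 414 days by the defendant's absence from the jurisdiction (March 17, 2004 to May 5, 2005), pushing the deadline to February 23, 2006.
None of the other events listed affects the running of the period under the stated rules.
Harrington filed on December 26, 2005, before the February 23, 2006 deadline, so the action is timely.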